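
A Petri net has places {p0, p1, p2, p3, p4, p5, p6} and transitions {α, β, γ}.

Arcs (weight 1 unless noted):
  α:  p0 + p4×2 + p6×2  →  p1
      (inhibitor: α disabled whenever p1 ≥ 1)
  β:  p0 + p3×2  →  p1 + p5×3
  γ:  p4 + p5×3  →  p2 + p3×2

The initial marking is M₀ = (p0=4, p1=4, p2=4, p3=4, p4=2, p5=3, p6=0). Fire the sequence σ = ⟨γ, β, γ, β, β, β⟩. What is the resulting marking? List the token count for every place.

step 1: fire γ:  (p0=4, p1=4, p2=4, p3=4, p4=2, p5=3, p6=0) → (p0=4, p1=4, p2=5, p3=6, p4=1, p5=0, p6=0)
step 2: fire β:  (p0=4, p1=4, p2=5, p3=6, p4=1, p5=0, p6=0) → (p0=3, p1=5, p2=5, p3=4, p4=1, p5=3, p6=0)
step 3: fire γ:  (p0=3, p1=5, p2=5, p3=4, p4=1, p5=3, p6=0) → (p0=3, p1=5, p2=6, p3=6, p4=0, p5=0, p6=0)
step 4: fire β:  (p0=3, p1=5, p2=6, p3=6, p4=0, p5=0, p6=0) → (p0=2, p1=6, p2=6, p3=4, p4=0, p5=3, p6=0)
step 5: fire β:  (p0=2, p1=6, p2=6, p3=4, p4=0, p5=3, p6=0) → (p0=1, p1=7, p2=6, p3=2, p4=0, p5=6, p6=0)
step 6: fire β:  (p0=1, p1=7, p2=6, p3=2, p4=0, p5=6, p6=0) → (p0=0, p1=8, p2=6, p3=0, p4=0, p5=9, p6=0)

(p0=0, p1=8, p2=6, p3=0, p4=0, p5=9, p6=0)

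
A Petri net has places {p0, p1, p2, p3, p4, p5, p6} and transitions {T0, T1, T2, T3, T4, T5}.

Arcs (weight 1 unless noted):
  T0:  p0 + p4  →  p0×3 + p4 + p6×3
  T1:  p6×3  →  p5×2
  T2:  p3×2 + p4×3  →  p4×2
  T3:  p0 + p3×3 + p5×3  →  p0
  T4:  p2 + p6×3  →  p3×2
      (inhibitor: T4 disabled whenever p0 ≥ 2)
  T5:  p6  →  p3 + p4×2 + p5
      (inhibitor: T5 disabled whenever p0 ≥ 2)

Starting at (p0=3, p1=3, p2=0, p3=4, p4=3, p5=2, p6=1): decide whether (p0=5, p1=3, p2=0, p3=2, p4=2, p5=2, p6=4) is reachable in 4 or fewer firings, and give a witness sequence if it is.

step 1: fire T0:  (p0=3, p1=3, p2=0, p3=4, p4=3, p5=2, p6=1) → (p0=5, p1=3, p2=0, p3=4, p4=3, p5=2, p6=4)
step 2: fire T2:  (p0=5, p1=3, p2=0, p3=4, p4=3, p5=2, p6=4) → (p0=5, p1=3, p2=0, p3=2, p4=2, p5=2, p6=4)

YES — reachable via ⟨T0, T2⟩ (2 firings)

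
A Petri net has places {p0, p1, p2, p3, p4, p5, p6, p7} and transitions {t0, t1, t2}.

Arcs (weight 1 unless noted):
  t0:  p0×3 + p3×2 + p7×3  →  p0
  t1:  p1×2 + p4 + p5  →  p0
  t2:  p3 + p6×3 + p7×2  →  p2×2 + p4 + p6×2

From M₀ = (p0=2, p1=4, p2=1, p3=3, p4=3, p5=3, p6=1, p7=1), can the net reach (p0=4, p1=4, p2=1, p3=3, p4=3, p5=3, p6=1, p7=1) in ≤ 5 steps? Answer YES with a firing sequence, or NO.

depth 0: 1 marking
depth 1: 2 markings reached so far
depth 2: 3 markings reached so far
depth 3: 3 markings reached so far
(frontier empty at depth 3; search complete)
target is not among the 3 markings reachable within 5 steps

NO — not reachable within 5 firings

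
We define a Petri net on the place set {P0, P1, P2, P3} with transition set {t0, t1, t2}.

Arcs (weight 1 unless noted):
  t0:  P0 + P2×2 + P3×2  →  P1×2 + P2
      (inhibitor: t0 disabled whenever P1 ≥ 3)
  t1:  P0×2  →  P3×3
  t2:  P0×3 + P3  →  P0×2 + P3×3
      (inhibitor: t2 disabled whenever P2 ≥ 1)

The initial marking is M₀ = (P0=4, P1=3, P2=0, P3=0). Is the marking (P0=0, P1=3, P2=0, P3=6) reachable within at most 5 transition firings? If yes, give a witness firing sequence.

step 1: fire t1:  (P0=4, P1=3, P2=0, P3=0) → (P0=2, P1=3, P2=0, P3=3)
step 2: fire t1:  (P0=2, P1=3, P2=0, P3=3) → (P0=0, P1=3, P2=0, P3=6)

YES — reachable via ⟨t1, t1⟩ (2 firings)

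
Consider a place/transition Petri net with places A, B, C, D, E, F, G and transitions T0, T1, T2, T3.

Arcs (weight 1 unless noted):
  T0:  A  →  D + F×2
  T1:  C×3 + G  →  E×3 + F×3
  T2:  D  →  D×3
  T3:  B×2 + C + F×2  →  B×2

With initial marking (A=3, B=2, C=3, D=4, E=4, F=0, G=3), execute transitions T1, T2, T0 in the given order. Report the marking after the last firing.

(A=2, B=2, C=0, D=7, E=7, F=5, G=2)

step 1: fire T1:  (A=3, B=2, C=3, D=4, E=4, F=0, G=3) → (A=3, B=2, C=0, D=4, E=7, F=3, G=2)
step 2: fire T2:  (A=3, B=2, C=0, D=4, E=7, F=3, G=2) → (A=3, B=2, C=0, D=6, E=7, F=3, G=2)
step 3: fire T0:  (A=3, B=2, C=0, D=6, E=7, F=3, G=2) → (A=2, B=2, C=0, D=7, E=7, F=5, G=2)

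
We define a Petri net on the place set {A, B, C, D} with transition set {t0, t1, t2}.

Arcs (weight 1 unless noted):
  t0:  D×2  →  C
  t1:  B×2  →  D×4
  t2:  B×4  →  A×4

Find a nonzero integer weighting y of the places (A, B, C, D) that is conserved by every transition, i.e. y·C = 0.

Incidence matrix C (rows=places, cols=transitions):
       t0   t1   t2
    A   0    0    4
    B   0   -2   -4
    C   1    0    0
    D  -2    4    0

Candidate y = [2, 2, 2, 1]; check y·C column-wise:
  col t0: 2·0 + 2·0 + 2·1 + 1·-2 = 0
  col t1: 2·0 + 2·-2 + 2·0 + 1·4 = 0
  col t2: 2·4 + 2·-4 + 2·0 + 1·0 = 0

y = (A:2, B:2, C:2, D:1)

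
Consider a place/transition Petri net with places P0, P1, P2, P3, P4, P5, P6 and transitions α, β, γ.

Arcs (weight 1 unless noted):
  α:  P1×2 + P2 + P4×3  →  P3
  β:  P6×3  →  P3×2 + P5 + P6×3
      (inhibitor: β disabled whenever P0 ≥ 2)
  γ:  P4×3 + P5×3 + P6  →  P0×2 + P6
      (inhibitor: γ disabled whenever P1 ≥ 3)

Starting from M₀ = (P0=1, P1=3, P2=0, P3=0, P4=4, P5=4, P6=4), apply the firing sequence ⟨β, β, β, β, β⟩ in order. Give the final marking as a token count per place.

(P0=1, P1=3, P2=0, P3=10, P4=4, P5=9, P6=4)

step 1: fire β:  (P0=1, P1=3, P2=0, P3=0, P4=4, P5=4, P6=4) → (P0=1, P1=3, P2=0, P3=2, P4=4, P5=5, P6=4)
step 2: fire β:  (P0=1, P1=3, P2=0, P3=2, P4=4, P5=5, P6=4) → (P0=1, P1=3, P2=0, P3=4, P4=4, P5=6, P6=4)
step 3: fire β:  (P0=1, P1=3, P2=0, P3=4, P4=4, P5=6, P6=4) → (P0=1, P1=3, P2=0, P3=6, P4=4, P5=7, P6=4)
step 4: fire β:  (P0=1, P1=3, P2=0, P3=6, P4=4, P5=7, P6=4) → (P0=1, P1=3, P2=0, P3=8, P4=4, P5=8, P6=4)
step 5: fire β:  (P0=1, P1=3, P2=0, P3=8, P4=4, P5=8, P6=4) → (P0=1, P1=3, P2=0, P3=10, P4=4, P5=9, P6=4)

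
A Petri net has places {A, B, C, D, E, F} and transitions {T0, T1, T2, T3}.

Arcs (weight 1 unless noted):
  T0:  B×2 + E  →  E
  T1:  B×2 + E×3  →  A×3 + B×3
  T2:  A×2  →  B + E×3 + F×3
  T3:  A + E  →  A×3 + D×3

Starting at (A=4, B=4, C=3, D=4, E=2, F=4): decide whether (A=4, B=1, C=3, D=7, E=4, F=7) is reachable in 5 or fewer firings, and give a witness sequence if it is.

YES — reachable via ⟨T0, T0, T2, T3⟩ (4 firings)

step 1: fire T0:  (A=4, B=4, C=3, D=4, E=2, F=4) → (A=4, B=2, C=3, D=4, E=2, F=4)
step 2: fire T0:  (A=4, B=2, C=3, D=4, E=2, F=4) → (A=4, B=0, C=3, D=4, E=2, F=4)
step 3: fire T2:  (A=4, B=0, C=3, D=4, E=2, F=4) → (A=2, B=1, C=3, D=4, E=5, F=7)
step 4: fire T3:  (A=2, B=1, C=3, D=4, E=5, F=7) → (A=4, B=1, C=3, D=7, E=4, F=7)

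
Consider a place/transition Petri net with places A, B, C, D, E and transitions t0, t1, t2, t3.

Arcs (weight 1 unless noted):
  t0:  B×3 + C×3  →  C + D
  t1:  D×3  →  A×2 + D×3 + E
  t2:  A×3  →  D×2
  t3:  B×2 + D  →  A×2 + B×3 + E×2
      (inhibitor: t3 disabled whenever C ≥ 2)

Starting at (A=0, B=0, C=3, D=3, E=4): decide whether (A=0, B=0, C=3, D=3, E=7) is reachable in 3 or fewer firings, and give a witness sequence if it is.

depth 0: 1 marking
depth 1: 2 markings reached so far
depth 2: 3 markings reached so far
depth 3: 5 markings reached so far
target is not among the 5 markings reachable within 3 steps

NO — not reachable within 3 firings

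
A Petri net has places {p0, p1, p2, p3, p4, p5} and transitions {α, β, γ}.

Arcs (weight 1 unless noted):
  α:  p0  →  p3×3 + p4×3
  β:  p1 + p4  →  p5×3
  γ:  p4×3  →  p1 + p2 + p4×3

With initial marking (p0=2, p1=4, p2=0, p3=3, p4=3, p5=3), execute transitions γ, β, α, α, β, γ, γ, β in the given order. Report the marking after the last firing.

step 1: fire γ:  (p0=2, p1=4, p2=0, p3=3, p4=3, p5=3) → (p0=2, p1=5, p2=1, p3=3, p4=3, p5=3)
step 2: fire β:  (p0=2, p1=5, p2=1, p3=3, p4=3, p5=3) → (p0=2, p1=4, p2=1, p3=3, p4=2, p5=6)
step 3: fire α:  (p0=2, p1=4, p2=1, p3=3, p4=2, p5=6) → (p0=1, p1=4, p2=1, p3=6, p4=5, p5=6)
step 4: fire α:  (p0=1, p1=4, p2=1, p3=6, p4=5, p5=6) → (p0=0, p1=4, p2=1, p3=9, p4=8, p5=6)
step 5: fire β:  (p0=0, p1=4, p2=1, p3=9, p4=8, p5=6) → (p0=0, p1=3, p2=1, p3=9, p4=7, p5=9)
step 6: fire γ:  (p0=0, p1=3, p2=1, p3=9, p4=7, p5=9) → (p0=0, p1=4, p2=2, p3=9, p4=7, p5=9)
step 7: fire γ:  (p0=0, p1=4, p2=2, p3=9, p4=7, p5=9) → (p0=0, p1=5, p2=3, p3=9, p4=7, p5=9)
step 8: fire β:  (p0=0, p1=5, p2=3, p3=9, p4=7, p5=9) → (p0=0, p1=4, p2=3, p3=9, p4=6, p5=12)

(p0=0, p1=4, p2=3, p3=9, p4=6, p5=12)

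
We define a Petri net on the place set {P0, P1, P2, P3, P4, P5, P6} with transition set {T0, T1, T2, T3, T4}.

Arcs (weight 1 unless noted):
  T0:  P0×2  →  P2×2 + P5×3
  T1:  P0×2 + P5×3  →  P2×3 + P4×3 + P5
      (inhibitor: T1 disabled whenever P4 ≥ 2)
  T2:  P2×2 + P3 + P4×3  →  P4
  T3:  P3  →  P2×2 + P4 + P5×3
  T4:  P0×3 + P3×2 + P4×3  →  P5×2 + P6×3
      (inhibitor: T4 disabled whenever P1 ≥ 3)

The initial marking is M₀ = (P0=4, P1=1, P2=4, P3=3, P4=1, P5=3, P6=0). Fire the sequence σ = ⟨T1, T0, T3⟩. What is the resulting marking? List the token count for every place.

step 1: fire T1:  (P0=4, P1=1, P2=4, P3=3, P4=1, P5=3, P6=0) → (P0=2, P1=1, P2=7, P3=3, P4=4, P5=1, P6=0)
step 2: fire T0:  (P0=2, P1=1, P2=7, P3=3, P4=4, P5=1, P6=0) → (P0=0, P1=1, P2=9, P3=3, P4=4, P5=4, P6=0)
step 3: fire T3:  (P0=0, P1=1, P2=9, P3=3, P4=4, P5=4, P6=0) → (P0=0, P1=1, P2=11, P3=2, P4=5, P5=7, P6=0)

(P0=0, P1=1, P2=11, P3=2, P4=5, P5=7, P6=0)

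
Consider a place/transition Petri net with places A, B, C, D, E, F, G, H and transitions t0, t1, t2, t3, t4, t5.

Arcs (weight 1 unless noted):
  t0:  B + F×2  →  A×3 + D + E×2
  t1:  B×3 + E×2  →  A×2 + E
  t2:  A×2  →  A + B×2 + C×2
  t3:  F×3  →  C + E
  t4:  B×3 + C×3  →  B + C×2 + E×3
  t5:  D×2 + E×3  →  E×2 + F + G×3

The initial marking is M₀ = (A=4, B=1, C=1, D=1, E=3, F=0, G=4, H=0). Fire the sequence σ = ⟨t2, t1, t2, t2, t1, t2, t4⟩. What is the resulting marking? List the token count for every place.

(A=4, B=1, C=8, D=1, E=4, F=0, G=4, H=0)

step 1: fire t2:  (A=4, B=1, C=1, D=1, E=3, F=0, G=4, H=0) → (A=3, B=3, C=3, D=1, E=3, F=0, G=4, H=0)
step 2: fire t1:  (A=3, B=3, C=3, D=1, E=3, F=0, G=4, H=0) → (A=5, B=0, C=3, D=1, E=2, F=0, G=4, H=0)
step 3: fire t2:  (A=5, B=0, C=3, D=1, E=2, F=0, G=4, H=0) → (A=4, B=2, C=5, D=1, E=2, F=0, G=4, H=0)
step 4: fire t2:  (A=4, B=2, C=5, D=1, E=2, F=0, G=4, H=0) → (A=3, B=4, C=7, D=1, E=2, F=0, G=4, H=0)
step 5: fire t1:  (A=3, B=4, C=7, D=1, E=2, F=0, G=4, H=0) → (A=5, B=1, C=7, D=1, E=1, F=0, G=4, H=0)
step 6: fire t2:  (A=5, B=1, C=7, D=1, E=1, F=0, G=4, H=0) → (A=4, B=3, C=9, D=1, E=1, F=0, G=4, H=0)
step 7: fire t4:  (A=4, B=3, C=9, D=1, E=1, F=0, G=4, H=0) → (A=4, B=1, C=8, D=1, E=4, F=0, G=4, H=0)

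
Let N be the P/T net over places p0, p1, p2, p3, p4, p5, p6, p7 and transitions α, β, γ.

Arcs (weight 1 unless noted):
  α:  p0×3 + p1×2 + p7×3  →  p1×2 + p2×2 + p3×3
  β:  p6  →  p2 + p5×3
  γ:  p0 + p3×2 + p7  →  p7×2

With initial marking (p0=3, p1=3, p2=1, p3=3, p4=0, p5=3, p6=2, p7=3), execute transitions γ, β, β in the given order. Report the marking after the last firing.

(p0=2, p1=3, p2=3, p3=1, p4=0, p5=9, p6=0, p7=4)

step 1: fire γ:  (p0=3, p1=3, p2=1, p3=3, p4=0, p5=3, p6=2, p7=3) → (p0=2, p1=3, p2=1, p3=1, p4=0, p5=3, p6=2, p7=4)
step 2: fire β:  (p0=2, p1=3, p2=1, p3=1, p4=0, p5=3, p6=2, p7=4) → (p0=2, p1=3, p2=2, p3=1, p4=0, p5=6, p6=1, p7=4)
step 3: fire β:  (p0=2, p1=3, p2=2, p3=1, p4=0, p5=6, p6=1, p7=4) → (p0=2, p1=3, p2=3, p3=1, p4=0, p5=9, p6=0, p7=4)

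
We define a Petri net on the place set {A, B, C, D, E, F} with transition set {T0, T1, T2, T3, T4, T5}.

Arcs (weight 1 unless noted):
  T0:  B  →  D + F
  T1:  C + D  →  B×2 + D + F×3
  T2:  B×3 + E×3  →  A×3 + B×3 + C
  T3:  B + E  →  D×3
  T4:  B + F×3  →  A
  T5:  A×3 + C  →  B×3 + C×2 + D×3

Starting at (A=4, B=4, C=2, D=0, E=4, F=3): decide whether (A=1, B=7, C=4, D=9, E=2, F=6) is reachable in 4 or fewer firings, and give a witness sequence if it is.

NO — not reachable within 4 firings

depth 0: 1 marking
depth 1: 6 markings reached so far
depth 2: 21 markings reached so far
depth 3: 55 markings reached so far
depth 4: 117 markings reached so far
target is not among the 117 markings reachable within 4 steps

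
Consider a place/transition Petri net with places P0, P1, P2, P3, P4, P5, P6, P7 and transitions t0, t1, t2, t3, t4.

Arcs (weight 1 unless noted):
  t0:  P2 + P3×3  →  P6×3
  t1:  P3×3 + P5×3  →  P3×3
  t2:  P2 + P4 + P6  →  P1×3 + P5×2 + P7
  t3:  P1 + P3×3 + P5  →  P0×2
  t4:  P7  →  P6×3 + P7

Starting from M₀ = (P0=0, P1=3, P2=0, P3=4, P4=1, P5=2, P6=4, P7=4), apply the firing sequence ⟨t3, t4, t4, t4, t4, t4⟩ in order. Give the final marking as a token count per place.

step 1: fire t3:  (P0=0, P1=3, P2=0, P3=4, P4=1, P5=2, P6=4, P7=4) → (P0=2, P1=2, P2=0, P3=1, P4=1, P5=1, P6=4, P7=4)
step 2: fire t4:  (P0=2, P1=2, P2=0, P3=1, P4=1, P5=1, P6=4, P7=4) → (P0=2, P1=2, P2=0, P3=1, P4=1, P5=1, P6=7, P7=4)
step 3: fire t4:  (P0=2, P1=2, P2=0, P3=1, P4=1, P5=1, P6=7, P7=4) → (P0=2, P1=2, P2=0, P3=1, P4=1, P5=1, P6=10, P7=4)
step 4: fire t4:  (P0=2, P1=2, P2=0, P3=1, P4=1, P5=1, P6=10, P7=4) → (P0=2, P1=2, P2=0, P3=1, P4=1, P5=1, P6=13, P7=4)
step 5: fire t4:  (P0=2, P1=2, P2=0, P3=1, P4=1, P5=1, P6=13, P7=4) → (P0=2, P1=2, P2=0, P3=1, P4=1, P5=1, P6=16, P7=4)
step 6: fire t4:  (P0=2, P1=2, P2=0, P3=1, P4=1, P5=1, P6=16, P7=4) → (P0=2, P1=2, P2=0, P3=1, P4=1, P5=1, P6=19, P7=4)

(P0=2, P1=2, P2=0, P3=1, P4=1, P5=1, P6=19, P7=4)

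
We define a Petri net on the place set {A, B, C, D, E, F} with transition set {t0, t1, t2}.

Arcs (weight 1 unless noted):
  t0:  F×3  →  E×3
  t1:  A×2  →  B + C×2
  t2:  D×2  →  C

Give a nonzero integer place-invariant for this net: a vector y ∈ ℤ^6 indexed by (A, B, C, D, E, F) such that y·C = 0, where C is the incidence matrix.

Incidence matrix C (rows=places, cols=transitions):
       t0   t1   t2
    A   0   -2    0
    B   0    1    0
    C   0    2    1
    D   0    0   -2
    E   3    0    0
    F  -3    0    0

Candidate y = [1, 2, 0, 0, 0, 0]; check y·C column-wise:
  col t0: 1·0 + 2·0 + 0·3 + 0·-3 = 0
  col t1: 1·-2 + 2·1 + 0·2 = 0
  col t2: 1·0 + 2·0 + 0·1 + 0·-2 = 0

y = (A:1, B:2, C:0, D:0, E:0, F:0)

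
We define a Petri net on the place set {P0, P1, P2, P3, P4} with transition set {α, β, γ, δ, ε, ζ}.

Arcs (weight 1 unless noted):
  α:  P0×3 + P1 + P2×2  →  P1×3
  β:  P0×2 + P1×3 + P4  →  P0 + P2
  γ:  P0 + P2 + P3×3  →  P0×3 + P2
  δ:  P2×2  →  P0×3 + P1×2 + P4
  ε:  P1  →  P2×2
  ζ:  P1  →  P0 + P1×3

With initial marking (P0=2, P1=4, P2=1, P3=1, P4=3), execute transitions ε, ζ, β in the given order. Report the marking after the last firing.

(P0=2, P1=2, P2=4, P3=1, P4=2)

step 1: fire ε:  (P0=2, P1=4, P2=1, P3=1, P4=3) → (P0=2, P1=3, P2=3, P3=1, P4=3)
step 2: fire ζ:  (P0=2, P1=3, P2=3, P3=1, P4=3) → (P0=3, P1=5, P2=3, P3=1, P4=3)
step 3: fire β:  (P0=3, P1=5, P2=3, P3=1, P4=3) → (P0=2, P1=2, P2=4, P3=1, P4=2)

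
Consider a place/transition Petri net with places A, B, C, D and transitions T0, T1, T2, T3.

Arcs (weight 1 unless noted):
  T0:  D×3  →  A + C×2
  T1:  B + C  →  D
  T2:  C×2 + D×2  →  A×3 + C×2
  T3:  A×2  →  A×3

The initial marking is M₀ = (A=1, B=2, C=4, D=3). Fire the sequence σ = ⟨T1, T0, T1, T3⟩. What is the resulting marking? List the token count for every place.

(A=3, B=0, C=4, D=2)

step 1: fire T1:  (A=1, B=2, C=4, D=3) → (A=1, B=1, C=3, D=4)
step 2: fire T0:  (A=1, B=1, C=3, D=4) → (A=2, B=1, C=5, D=1)
step 3: fire T1:  (A=2, B=1, C=5, D=1) → (A=2, B=0, C=4, D=2)
step 4: fire T3:  (A=2, B=0, C=4, D=2) → (A=3, B=0, C=4, D=2)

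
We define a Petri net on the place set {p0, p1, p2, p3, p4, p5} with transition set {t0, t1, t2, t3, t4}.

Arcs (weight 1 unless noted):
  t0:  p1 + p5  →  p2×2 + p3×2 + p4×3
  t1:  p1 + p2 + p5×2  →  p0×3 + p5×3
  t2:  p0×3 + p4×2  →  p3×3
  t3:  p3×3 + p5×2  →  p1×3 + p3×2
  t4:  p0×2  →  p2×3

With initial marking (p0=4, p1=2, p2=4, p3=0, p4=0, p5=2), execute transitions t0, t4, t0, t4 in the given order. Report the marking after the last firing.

(p0=0, p1=0, p2=14, p3=4, p4=6, p5=0)

step 1: fire t0:  (p0=4, p1=2, p2=4, p3=0, p4=0, p5=2) → (p0=4, p1=1, p2=6, p3=2, p4=3, p5=1)
step 2: fire t4:  (p0=4, p1=1, p2=6, p3=2, p4=3, p5=1) → (p0=2, p1=1, p2=9, p3=2, p4=3, p5=1)
step 3: fire t0:  (p0=2, p1=1, p2=9, p3=2, p4=3, p5=1) → (p0=2, p1=0, p2=11, p3=4, p4=6, p5=0)
step 4: fire t4:  (p0=2, p1=0, p2=11, p3=4, p4=6, p5=0) → (p0=0, p1=0, p2=14, p3=4, p4=6, p5=0)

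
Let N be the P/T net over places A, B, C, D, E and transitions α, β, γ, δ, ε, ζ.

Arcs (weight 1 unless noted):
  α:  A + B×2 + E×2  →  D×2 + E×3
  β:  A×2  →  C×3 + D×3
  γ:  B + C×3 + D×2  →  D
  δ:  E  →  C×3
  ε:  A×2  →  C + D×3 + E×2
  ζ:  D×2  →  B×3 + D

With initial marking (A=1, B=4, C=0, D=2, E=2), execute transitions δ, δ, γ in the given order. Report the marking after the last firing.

step 1: fire δ:  (A=1, B=4, C=0, D=2, E=2) → (A=1, B=4, C=3, D=2, E=1)
step 2: fire δ:  (A=1, B=4, C=3, D=2, E=1) → (A=1, B=4, C=6, D=2, E=0)
step 3: fire γ:  (A=1, B=4, C=6, D=2, E=0) → (A=1, B=3, C=3, D=1, E=0)

(A=1, B=3, C=3, D=1, E=0)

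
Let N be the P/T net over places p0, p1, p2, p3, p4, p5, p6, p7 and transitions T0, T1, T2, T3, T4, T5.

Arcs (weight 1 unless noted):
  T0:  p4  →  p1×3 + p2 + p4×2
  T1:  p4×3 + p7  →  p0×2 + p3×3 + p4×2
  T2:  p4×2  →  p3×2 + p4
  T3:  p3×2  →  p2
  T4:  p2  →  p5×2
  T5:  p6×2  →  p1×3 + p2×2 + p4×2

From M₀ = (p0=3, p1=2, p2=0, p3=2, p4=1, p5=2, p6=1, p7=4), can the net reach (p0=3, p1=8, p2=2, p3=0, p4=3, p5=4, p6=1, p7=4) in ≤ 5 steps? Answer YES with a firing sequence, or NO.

step 1: fire T0:  (p0=3, p1=2, p2=0, p3=2, p4=1, p5=2, p6=1, p7=4) → (p0=3, p1=5, p2=1, p3=2, p4=2, p5=2, p6=1, p7=4)
step 2: fire T0:  (p0=3, p1=5, p2=1, p3=2, p4=2, p5=2, p6=1, p7=4) → (p0=3, p1=8, p2=2, p3=2, p4=3, p5=2, p6=1, p7=4)
step 3: fire T3:  (p0=3, p1=8, p2=2, p3=2, p4=3, p5=2, p6=1, p7=4) → (p0=3, p1=8, p2=3, p3=0, p4=3, p5=2, p6=1, p7=4)
step 4: fire T4:  (p0=3, p1=8, p2=3, p3=0, p4=3, p5=2, p6=1, p7=4) → (p0=3, p1=8, p2=2, p3=0, p4=3, p5=4, p6=1, p7=4)

YES — reachable via ⟨T0, T0, T3, T4⟩ (4 firings)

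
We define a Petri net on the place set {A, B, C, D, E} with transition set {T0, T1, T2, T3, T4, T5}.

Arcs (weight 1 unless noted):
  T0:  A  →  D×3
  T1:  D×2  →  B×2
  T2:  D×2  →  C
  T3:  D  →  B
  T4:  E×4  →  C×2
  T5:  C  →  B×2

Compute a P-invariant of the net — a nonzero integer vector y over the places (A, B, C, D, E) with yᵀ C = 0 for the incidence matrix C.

Incidence matrix C (rows=places, cols=transitions):
       T0   T1   T2   T3   T4   T5
    A  -1    0    0    0    0    0
    B   0    2    0    1    0    2
    C   0    0    1    0    2   -1
    D   3   -2   -2   -1    0    0
    E   0    0    0    0   -4    0

Candidate y = [3, 1, 2, 1, 1]; check y·C column-wise:
  col T0: 3·-1 + 1·0 + 2·0 + 1·3 + 1·0 = 0
  col T1: 3·0 + 1·2 + 2·0 + 1·-2 + 1·0 = 0
  col T2: 3·0 + 1·0 + 2·1 + 1·-2 + 1·0 = 0
  col T3: 3·0 + 1·1 + 2·0 + 1·-1 + 1·0 = 0
  col T4: 3·0 + 1·0 + 2·2 + 1·0 + 1·-4 = 0
  col T5: 3·0 + 1·2 + 2·-1 + 1·0 + 1·0 = 0

y = (A:3, B:1, C:2, D:1, E:1)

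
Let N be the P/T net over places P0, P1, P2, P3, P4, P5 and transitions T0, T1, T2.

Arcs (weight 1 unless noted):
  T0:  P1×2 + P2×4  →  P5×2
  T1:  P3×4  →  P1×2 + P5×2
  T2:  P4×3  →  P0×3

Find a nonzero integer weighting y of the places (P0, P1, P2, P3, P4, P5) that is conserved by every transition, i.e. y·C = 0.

y = (P0:0, P1:2, P2:-1, P3:1, P4:0, P5:0)

Incidence matrix C (rows=places, cols=transitions):
       T0   T1   T2
   P0   0    0    3
   P1  -2    2    0
   P2  -4    0    0
   P3   0   -4    0
   P4   0    0   -3
   P5   2    2    0

Candidate y = [0, 2, -1, 1, 0, 0]; check y·C column-wise:
  col T0: 2·-2 + -1·-4 + 1·0 + 0·2 = 0
  col T1: 2·2 + -1·0 + 1·-4 + 0·2 = 0
  col T2: 0·3 + 2·0 + -1·0 + 1·0 + 0·-3 = 0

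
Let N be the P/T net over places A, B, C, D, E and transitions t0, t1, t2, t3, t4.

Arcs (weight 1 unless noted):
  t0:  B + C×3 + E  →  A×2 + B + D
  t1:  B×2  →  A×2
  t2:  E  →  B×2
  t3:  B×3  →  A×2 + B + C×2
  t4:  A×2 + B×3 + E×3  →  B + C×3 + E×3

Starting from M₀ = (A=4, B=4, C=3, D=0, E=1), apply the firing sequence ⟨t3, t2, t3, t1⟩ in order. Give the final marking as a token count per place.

step 1: fire t3:  (A=4, B=4, C=3, D=0, E=1) → (A=6, B=2, C=5, D=0, E=1)
step 2: fire t2:  (A=6, B=2, C=5, D=0, E=1) → (A=6, B=4, C=5, D=0, E=0)
step 3: fire t3:  (A=6, B=4, C=5, D=0, E=0) → (A=8, B=2, C=7, D=0, E=0)
step 4: fire t1:  (A=8, B=2, C=7, D=0, E=0) → (A=10, B=0, C=7, D=0, E=0)

(A=10, B=0, C=7, D=0, E=0)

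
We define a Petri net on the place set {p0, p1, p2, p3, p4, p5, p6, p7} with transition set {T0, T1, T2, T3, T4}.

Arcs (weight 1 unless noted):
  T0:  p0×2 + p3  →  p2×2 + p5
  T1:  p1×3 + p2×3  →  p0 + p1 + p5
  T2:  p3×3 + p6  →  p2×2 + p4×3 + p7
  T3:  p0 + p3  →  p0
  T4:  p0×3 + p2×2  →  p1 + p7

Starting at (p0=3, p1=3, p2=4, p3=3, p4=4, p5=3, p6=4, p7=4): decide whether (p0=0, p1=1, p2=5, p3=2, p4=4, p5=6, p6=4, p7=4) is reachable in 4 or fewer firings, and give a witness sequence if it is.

depth 0: 1 marking
depth 1: 6 markings reached so far
depth 2: 13 markings reached so far
depth 3: 20 markings reached so far
depth 4: 24 markings reached so far
target is not among the 24 markings reachable within 4 steps

NO — not reachable within 4 firings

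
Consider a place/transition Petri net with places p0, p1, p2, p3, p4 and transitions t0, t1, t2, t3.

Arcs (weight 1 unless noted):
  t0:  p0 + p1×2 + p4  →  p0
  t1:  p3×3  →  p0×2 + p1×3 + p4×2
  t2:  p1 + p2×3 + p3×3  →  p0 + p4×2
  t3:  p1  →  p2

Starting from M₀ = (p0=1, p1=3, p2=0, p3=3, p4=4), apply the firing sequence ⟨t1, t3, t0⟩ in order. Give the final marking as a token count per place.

step 1: fire t1:  (p0=1, p1=3, p2=0, p3=3, p4=4) → (p0=3, p1=6, p2=0, p3=0, p4=6)
step 2: fire t3:  (p0=3, p1=6, p2=0, p3=0, p4=6) → (p0=3, p1=5, p2=1, p3=0, p4=6)
step 3: fire t0:  (p0=3, p1=5, p2=1, p3=0, p4=6) → (p0=3, p1=3, p2=1, p3=0, p4=5)

(p0=3, p1=3, p2=1, p3=0, p4=5)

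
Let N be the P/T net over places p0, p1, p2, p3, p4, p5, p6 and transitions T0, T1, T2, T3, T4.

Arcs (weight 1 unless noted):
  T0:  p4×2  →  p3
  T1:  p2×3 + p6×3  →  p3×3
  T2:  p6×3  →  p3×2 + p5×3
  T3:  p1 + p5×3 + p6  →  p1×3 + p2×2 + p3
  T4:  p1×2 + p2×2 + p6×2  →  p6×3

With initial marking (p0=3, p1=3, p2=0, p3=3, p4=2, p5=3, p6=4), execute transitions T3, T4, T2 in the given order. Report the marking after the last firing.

step 1: fire T3:  (p0=3, p1=3, p2=0, p3=3, p4=2, p5=3, p6=4) → (p0=3, p1=5, p2=2, p3=4, p4=2, p5=0, p6=3)
step 2: fire T4:  (p0=3, p1=5, p2=2, p3=4, p4=2, p5=0, p6=3) → (p0=3, p1=3, p2=0, p3=4, p4=2, p5=0, p6=4)
step 3: fire T2:  (p0=3, p1=3, p2=0, p3=4, p4=2, p5=0, p6=4) → (p0=3, p1=3, p2=0, p3=6, p4=2, p5=3, p6=1)

(p0=3, p1=3, p2=0, p3=6, p4=2, p5=3, p6=1)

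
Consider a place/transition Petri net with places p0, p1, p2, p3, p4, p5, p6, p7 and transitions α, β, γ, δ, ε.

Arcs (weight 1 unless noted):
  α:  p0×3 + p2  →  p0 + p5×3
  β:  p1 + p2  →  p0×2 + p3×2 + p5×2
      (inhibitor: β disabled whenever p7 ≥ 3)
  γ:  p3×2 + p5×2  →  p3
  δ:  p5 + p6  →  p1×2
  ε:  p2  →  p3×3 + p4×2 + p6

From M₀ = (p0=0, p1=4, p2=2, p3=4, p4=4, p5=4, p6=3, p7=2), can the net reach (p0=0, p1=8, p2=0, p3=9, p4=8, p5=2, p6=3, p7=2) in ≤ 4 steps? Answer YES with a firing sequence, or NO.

depth 0: 1 marking
depth 1: 5 markings reached so far
depth 2: 15 markings reached so far
depth 3: 29 markings reached so far
depth 4: 44 markings reached so far
target is not among the 44 markings reachable within 4 steps

NO — not reachable within 4 firings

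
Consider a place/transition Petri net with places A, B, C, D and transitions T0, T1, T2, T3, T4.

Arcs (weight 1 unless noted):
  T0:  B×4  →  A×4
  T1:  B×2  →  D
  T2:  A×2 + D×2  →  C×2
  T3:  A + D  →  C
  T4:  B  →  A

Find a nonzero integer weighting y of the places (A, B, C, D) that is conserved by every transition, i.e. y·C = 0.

Incidence matrix C (rows=places, cols=transitions):
       T0   T1   T2   T3   T4
    A   4    0   -2   -1    1
    B  -4   -2    0    0   -1
    C   0    0    2    1    0
    D   0    1   -2   -1    0

Candidate y = [1, 1, 3, 2]; check y·C column-wise:
  col T0: 1·4 + 1·-4 + 3·0 + 2·0 = 0
  col T1: 1·0 + 1·-2 + 3·0 + 2·1 = 0
  col T2: 1·-2 + 1·0 + 3·2 + 2·-2 = 0
  col T3: 1·-1 + 1·0 + 3·1 + 2·-1 = 0
  col T4: 1·1 + 1·-1 + 3·0 + 2·0 = 0

y = (A:1, B:1, C:3, D:2)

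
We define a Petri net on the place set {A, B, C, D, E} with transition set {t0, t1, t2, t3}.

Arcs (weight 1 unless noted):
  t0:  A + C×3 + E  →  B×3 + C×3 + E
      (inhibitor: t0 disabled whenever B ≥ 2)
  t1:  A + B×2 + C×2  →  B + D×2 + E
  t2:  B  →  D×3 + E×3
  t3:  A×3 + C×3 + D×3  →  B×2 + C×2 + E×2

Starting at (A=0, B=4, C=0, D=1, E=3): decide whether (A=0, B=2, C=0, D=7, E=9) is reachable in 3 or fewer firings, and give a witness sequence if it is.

step 1: fire t2:  (A=0, B=4, C=0, D=1, E=3) → (A=0, B=3, C=0, D=4, E=6)
step 2: fire t2:  (A=0, B=3, C=0, D=4, E=6) → (A=0, B=2, C=0, D=7, E=9)

YES — reachable via ⟨t2, t2⟩ (2 firings)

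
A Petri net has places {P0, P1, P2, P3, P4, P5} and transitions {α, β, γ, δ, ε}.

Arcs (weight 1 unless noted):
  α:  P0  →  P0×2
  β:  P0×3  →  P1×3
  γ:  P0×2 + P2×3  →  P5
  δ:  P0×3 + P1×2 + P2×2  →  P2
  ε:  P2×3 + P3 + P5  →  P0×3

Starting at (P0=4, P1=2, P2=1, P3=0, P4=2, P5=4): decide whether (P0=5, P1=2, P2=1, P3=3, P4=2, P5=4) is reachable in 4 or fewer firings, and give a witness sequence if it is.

NO — not reachable within 4 firings

depth 0: 1 marking
depth 1: 3 markings reached so far
depth 2: 5 markings reached so far
depth 3: 7 markings reached so far
depth 4: 10 markings reached so far
target is not among the 10 markings reachable within 4 steps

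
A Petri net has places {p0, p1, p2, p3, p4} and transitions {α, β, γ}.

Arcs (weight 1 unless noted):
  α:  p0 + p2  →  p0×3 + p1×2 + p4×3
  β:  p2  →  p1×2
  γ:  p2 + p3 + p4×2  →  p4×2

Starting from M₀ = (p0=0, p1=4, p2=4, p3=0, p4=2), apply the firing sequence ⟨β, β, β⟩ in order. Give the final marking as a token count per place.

(p0=0, p1=10, p2=1, p3=0, p4=2)

step 1: fire β:  (p0=0, p1=4, p2=4, p3=0, p4=2) → (p0=0, p1=6, p2=3, p3=0, p4=2)
step 2: fire β:  (p0=0, p1=6, p2=3, p3=0, p4=2) → (p0=0, p1=8, p2=2, p3=0, p4=2)
step 3: fire β:  (p0=0, p1=8, p2=2, p3=0, p4=2) → (p0=0, p1=10, p2=1, p3=0, p4=2)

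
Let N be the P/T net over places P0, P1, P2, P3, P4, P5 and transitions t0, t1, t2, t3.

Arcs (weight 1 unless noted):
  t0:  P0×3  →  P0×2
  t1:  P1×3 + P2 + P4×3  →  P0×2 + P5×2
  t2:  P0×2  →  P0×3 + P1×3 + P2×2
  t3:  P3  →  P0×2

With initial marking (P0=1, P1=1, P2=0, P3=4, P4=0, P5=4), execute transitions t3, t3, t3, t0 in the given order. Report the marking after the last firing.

(P0=6, P1=1, P2=0, P3=1, P4=0, P5=4)

step 1: fire t3:  (P0=1, P1=1, P2=0, P3=4, P4=0, P5=4) → (P0=3, P1=1, P2=0, P3=3, P4=0, P5=4)
step 2: fire t3:  (P0=3, P1=1, P2=0, P3=3, P4=0, P5=4) → (P0=5, P1=1, P2=0, P3=2, P4=0, P5=4)
step 3: fire t3:  (P0=5, P1=1, P2=0, P3=2, P4=0, P5=4) → (P0=7, P1=1, P2=0, P3=1, P4=0, P5=4)
step 4: fire t0:  (P0=7, P1=1, P2=0, P3=1, P4=0, P5=4) → (P0=6, P1=1, P2=0, P3=1, P4=0, P5=4)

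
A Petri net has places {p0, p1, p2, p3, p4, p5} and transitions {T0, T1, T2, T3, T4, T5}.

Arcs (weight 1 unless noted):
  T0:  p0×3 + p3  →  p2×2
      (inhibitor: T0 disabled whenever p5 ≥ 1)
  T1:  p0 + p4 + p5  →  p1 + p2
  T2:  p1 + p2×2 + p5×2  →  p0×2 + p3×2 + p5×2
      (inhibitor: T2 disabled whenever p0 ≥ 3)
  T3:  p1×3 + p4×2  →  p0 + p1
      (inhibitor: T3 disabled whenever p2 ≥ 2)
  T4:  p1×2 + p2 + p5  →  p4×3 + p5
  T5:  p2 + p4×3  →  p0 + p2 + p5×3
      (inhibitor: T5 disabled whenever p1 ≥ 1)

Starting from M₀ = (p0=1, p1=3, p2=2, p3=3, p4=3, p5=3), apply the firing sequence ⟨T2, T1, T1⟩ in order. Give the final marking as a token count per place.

(p0=1, p1=4, p2=2, p3=5, p4=1, p5=1)

step 1: fire T2:  (p0=1, p1=3, p2=2, p3=3, p4=3, p5=3) → (p0=3, p1=2, p2=0, p3=5, p4=3, p5=3)
step 2: fire T1:  (p0=3, p1=2, p2=0, p3=5, p4=3, p5=3) → (p0=2, p1=3, p2=1, p3=5, p4=2, p5=2)
step 3: fire T1:  (p0=2, p1=3, p2=1, p3=5, p4=2, p5=2) → (p0=1, p1=4, p2=2, p3=5, p4=1, p5=1)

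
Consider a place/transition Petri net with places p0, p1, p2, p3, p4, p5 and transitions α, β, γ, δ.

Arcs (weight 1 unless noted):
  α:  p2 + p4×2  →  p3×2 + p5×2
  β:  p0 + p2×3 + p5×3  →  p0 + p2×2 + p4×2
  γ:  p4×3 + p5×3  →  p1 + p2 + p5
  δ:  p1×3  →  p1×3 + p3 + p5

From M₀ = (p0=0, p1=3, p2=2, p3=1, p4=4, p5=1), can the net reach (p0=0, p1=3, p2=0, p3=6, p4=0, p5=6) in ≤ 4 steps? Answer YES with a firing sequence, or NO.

YES — reachable via ⟨α, α, δ⟩ (3 firings)

step 1: fire α:  (p0=0, p1=3, p2=2, p3=1, p4=4, p5=1) → (p0=0, p1=3, p2=1, p3=3, p4=2, p5=3)
step 2: fire α:  (p0=0, p1=3, p2=1, p3=3, p4=2, p5=3) → (p0=0, p1=3, p2=0, p3=5, p4=0, p5=5)
step 3: fire δ:  (p0=0, p1=3, p2=0, p3=5, p4=0, p5=5) → (p0=0, p1=3, p2=0, p3=6, p4=0, p5=6)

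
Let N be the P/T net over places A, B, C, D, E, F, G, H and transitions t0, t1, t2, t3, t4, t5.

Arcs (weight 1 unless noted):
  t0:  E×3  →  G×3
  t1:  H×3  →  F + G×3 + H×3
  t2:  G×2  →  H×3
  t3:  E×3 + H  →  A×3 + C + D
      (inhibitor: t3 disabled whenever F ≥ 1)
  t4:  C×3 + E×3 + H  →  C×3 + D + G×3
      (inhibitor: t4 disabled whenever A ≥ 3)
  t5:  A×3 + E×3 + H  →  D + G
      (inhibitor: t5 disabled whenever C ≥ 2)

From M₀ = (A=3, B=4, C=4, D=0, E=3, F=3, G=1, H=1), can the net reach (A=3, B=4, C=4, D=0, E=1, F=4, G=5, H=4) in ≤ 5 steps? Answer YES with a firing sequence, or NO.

NO — not reachable within 5 firings

depth 0: 1 marking
depth 1: 2 markings reached so far
depth 2: 3 markings reached so far
depth 3: 5 markings reached so far
depth 4: 7 markings reached so far
depth 5: 10 markings reached so far
target is not among the 10 markings reachable within 5 steps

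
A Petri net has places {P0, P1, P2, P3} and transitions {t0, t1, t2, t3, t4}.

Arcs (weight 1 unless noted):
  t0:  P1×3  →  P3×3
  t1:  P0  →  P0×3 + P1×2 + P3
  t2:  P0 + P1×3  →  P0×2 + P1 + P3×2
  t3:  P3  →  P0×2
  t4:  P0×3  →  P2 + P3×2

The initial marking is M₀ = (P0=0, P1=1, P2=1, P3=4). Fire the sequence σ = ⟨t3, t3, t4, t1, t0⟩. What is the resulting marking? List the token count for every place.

step 1: fire t3:  (P0=0, P1=1, P2=1, P3=4) → (P0=2, P1=1, P2=1, P3=3)
step 2: fire t3:  (P0=2, P1=1, P2=1, P3=3) → (P0=4, P1=1, P2=1, P3=2)
step 3: fire t4:  (P0=4, P1=1, P2=1, P3=2) → (P0=1, P1=1, P2=2, P3=4)
step 4: fire t1:  (P0=1, P1=1, P2=2, P3=4) → (P0=3, P1=3, P2=2, P3=5)
step 5: fire t0:  (P0=3, P1=3, P2=2, P3=5) → (P0=3, P1=0, P2=2, P3=8)

(P0=3, P1=0, P2=2, P3=8)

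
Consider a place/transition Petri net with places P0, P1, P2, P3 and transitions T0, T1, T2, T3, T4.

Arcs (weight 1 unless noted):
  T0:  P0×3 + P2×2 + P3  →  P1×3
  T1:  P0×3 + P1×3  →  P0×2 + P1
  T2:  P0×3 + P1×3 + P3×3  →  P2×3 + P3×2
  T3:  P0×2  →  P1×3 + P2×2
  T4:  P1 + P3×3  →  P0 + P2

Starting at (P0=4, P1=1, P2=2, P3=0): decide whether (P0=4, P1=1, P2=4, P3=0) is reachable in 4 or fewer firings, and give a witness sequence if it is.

NO — not reachable within 4 firings

depth 0: 1 marking
depth 1: 2 markings reached so far
depth 2: 3 markings reached so far
depth 3: 3 markings reached so far
(frontier empty at depth 3; search complete)
target is not among the 3 markings reachable within 4 steps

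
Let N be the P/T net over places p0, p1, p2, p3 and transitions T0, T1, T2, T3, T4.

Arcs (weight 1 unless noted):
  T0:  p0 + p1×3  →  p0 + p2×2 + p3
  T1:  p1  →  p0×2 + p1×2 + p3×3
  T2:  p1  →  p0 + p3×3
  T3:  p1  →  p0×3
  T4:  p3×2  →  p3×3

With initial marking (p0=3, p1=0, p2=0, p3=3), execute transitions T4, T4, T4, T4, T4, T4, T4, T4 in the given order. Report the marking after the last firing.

step 1: fire T4:  (p0=3, p1=0, p2=0, p3=3) → (p0=3, p1=0, p2=0, p3=4)
step 2: fire T4:  (p0=3, p1=0, p2=0, p3=4) → (p0=3, p1=0, p2=0, p3=5)
step 3: fire T4:  (p0=3, p1=0, p2=0, p3=5) → (p0=3, p1=0, p2=0, p3=6)
step 4: fire T4:  (p0=3, p1=0, p2=0, p3=6) → (p0=3, p1=0, p2=0, p3=7)
step 5: fire T4:  (p0=3, p1=0, p2=0, p3=7) → (p0=3, p1=0, p2=0, p3=8)
step 6: fire T4:  (p0=3, p1=0, p2=0, p3=8) → (p0=3, p1=0, p2=0, p3=9)
step 7: fire T4:  (p0=3, p1=0, p2=0, p3=9) → (p0=3, p1=0, p2=0, p3=10)
step 8: fire T4:  (p0=3, p1=0, p2=0, p3=10) → (p0=3, p1=0, p2=0, p3=11)

(p0=3, p1=0, p2=0, p3=11)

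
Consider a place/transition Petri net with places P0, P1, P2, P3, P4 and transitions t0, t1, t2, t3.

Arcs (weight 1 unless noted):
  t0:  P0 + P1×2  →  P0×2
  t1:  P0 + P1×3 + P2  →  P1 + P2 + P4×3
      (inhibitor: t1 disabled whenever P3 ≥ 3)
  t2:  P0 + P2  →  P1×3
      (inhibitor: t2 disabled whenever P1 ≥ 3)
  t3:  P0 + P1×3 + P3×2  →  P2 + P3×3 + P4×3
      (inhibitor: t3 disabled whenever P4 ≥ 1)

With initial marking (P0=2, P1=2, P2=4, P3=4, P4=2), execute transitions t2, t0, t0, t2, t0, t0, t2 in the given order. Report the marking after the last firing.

(P0=3, P1=3, P2=1, P3=4, P4=2)

step 1: fire t2:  (P0=2, P1=2, P2=4, P3=4, P4=2) → (P0=1, P1=5, P2=3, P3=4, P4=2)
step 2: fire t0:  (P0=1, P1=5, P2=3, P3=4, P4=2) → (P0=2, P1=3, P2=3, P3=4, P4=2)
step 3: fire t0:  (P0=2, P1=3, P2=3, P3=4, P4=2) → (P0=3, P1=1, P2=3, P3=4, P4=2)
step 4: fire t2:  (P0=3, P1=1, P2=3, P3=4, P4=2) → (P0=2, P1=4, P2=2, P3=4, P4=2)
step 5: fire t0:  (P0=2, P1=4, P2=2, P3=4, P4=2) → (P0=3, P1=2, P2=2, P3=4, P4=2)
step 6: fire t0:  (P0=3, P1=2, P2=2, P3=4, P4=2) → (P0=4, P1=0, P2=2, P3=4, P4=2)
step 7: fire t2:  (P0=4, P1=0, P2=2, P3=4, P4=2) → (P0=3, P1=3, P2=1, P3=4, P4=2)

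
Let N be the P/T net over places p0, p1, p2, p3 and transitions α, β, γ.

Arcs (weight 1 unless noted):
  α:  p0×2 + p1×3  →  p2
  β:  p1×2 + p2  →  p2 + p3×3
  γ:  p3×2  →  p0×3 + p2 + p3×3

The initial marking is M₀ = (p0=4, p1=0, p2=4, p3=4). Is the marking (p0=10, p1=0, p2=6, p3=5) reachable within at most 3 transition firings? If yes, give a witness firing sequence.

NO — not reachable within 3 firings

depth 0: 1 marking
depth 1: 2 markings reached so far
depth 2: 3 markings reached so far
depth 3: 4 markings reached so far
target is not among the 4 markings reachable within 3 steps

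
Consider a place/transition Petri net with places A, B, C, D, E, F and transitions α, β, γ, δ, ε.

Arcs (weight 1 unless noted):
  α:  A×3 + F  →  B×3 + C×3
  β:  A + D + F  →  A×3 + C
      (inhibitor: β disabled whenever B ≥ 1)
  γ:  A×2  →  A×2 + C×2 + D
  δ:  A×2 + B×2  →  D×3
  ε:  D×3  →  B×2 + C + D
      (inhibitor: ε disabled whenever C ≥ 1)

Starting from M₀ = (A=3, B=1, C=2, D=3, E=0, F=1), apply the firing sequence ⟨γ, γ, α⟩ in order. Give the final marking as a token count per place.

step 1: fire γ:  (A=3, B=1, C=2, D=3, E=0, F=1) → (A=3, B=1, C=4, D=4, E=0, F=1)
step 2: fire γ:  (A=3, B=1, C=4, D=4, E=0, F=1) → (A=3, B=1, C=6, D=5, E=0, F=1)
step 3: fire α:  (A=3, B=1, C=6, D=5, E=0, F=1) → (A=0, B=4, C=9, D=5, E=0, F=0)

(A=0, B=4, C=9, D=5, E=0, F=0)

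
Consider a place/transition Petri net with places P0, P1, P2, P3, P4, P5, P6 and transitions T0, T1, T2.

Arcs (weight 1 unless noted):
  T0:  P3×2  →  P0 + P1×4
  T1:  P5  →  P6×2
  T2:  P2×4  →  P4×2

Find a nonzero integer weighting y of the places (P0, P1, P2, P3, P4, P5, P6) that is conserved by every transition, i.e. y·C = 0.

Incidence matrix C (rows=places, cols=transitions):
       T0   T1   T2
   P0   1    0    0
   P1   4    0    0
   P2   0    0   -4
   P3  -2    0    0
   P4   0    0    2
   P5   0   -1    0
   P6   0    2    0

Candidate y = [4, -1, 0, 0, 0, 0, 0]; check y·C column-wise:
  col T0: 4·1 + -1·4 + 0·-2 = 0
  col T1: 4·0 + -1·0 + 0·-1 + 0·2 = 0
  col T2: 4·0 + -1·0 + 0·-4 + 0·2 = 0

y = (P0:4, P1:-1, P2:0, P3:0, P4:0, P5:0, P6:0)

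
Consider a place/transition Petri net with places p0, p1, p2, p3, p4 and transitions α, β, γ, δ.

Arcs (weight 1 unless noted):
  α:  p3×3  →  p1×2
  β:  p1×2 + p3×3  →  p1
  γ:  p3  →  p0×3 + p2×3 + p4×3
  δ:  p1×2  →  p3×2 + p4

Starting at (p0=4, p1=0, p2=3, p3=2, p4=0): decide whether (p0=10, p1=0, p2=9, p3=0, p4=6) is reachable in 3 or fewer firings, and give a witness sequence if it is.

step 1: fire γ:  (p0=4, p1=0, p2=3, p3=2, p4=0) → (p0=7, p1=0, p2=6, p3=1, p4=3)
step 2: fire γ:  (p0=7, p1=0, p2=6, p3=1, p4=3) → (p0=10, p1=0, p2=9, p3=0, p4=6)

YES — reachable via ⟨γ, γ⟩ (2 firings)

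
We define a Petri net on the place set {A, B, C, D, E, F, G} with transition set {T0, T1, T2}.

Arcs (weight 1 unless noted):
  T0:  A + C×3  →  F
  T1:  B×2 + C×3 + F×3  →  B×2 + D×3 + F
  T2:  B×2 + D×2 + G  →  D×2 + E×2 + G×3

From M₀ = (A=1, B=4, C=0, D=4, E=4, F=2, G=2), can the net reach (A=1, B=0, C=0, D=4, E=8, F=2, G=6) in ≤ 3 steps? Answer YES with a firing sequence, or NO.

step 1: fire T2:  (A=1, B=4, C=0, D=4, E=4, F=2, G=2) → (A=1, B=2, C=0, D=4, E=6, F=2, G=4)
step 2: fire T2:  (A=1, B=2, C=0, D=4, E=6, F=2, G=4) → (A=1, B=0, C=0, D=4, E=8, F=2, G=6)

YES — reachable via ⟨T2, T2⟩ (2 firings)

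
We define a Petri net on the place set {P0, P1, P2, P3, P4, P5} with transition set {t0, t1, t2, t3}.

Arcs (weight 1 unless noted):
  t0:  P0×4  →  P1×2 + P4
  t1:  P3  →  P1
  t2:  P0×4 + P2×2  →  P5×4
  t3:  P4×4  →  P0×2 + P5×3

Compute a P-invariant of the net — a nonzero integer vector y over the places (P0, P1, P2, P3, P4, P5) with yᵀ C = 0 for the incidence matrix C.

y = (P0:4, P1:7, P2:-8, P3:7, P4:2, P5:0)

Incidence matrix C (rows=places, cols=transitions):
       t0   t1   t2   t3
   P0  -4    0   -4    2
   P1   2    1    0    0
   P2   0    0   -2    0
   P3   0   -1    0    0
   P4   1    0    0   -4
   P5   0    0    4    3

Candidate y = [4, 7, -8, 7, 2, 0]; check y·C column-wise:
  col t0: 4·-4 + 7·2 + -8·0 + 7·0 + 2·1 = 0
  col t1: 4·0 + 7·1 + -8·0 + 7·-1 + 2·0 = 0
  col t2: 4·-4 + 7·0 + -8·-2 + 7·0 + 2·0 + 0·4 = 0
  col t3: 4·2 + 7·0 + -8·0 + 7·0 + 2·-4 + 0·3 = 0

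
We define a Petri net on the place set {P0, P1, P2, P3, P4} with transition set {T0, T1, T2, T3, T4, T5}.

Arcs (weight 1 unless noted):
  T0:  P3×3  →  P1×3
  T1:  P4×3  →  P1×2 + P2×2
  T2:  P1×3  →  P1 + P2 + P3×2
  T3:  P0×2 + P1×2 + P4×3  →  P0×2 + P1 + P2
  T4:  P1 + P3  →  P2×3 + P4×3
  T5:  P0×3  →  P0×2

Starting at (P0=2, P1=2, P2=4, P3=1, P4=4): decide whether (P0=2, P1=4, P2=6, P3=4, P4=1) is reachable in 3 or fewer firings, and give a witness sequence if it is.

NO — not reachable within 3 firings

depth 0: 1 marking
depth 1: 4 markings reached so far
depth 2: 7 markings reached so far
depth 3: 11 markings reached so far
target is not among the 11 markings reachable within 3 steps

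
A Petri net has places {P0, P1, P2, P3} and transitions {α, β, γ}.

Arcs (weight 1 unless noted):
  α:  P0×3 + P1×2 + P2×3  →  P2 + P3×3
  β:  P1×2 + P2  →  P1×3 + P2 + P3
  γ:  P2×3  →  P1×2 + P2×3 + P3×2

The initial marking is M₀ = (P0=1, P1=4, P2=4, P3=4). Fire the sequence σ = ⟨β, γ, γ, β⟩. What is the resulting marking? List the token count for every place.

(P0=1, P1=10, P2=4, P3=10)

step 1: fire β:  (P0=1, P1=4, P2=4, P3=4) → (P0=1, P1=5, P2=4, P3=5)
step 2: fire γ:  (P0=1, P1=5, P2=4, P3=5) → (P0=1, P1=7, P2=4, P3=7)
step 3: fire γ:  (P0=1, P1=7, P2=4, P3=7) → (P0=1, P1=9, P2=4, P3=9)
step 4: fire β:  (P0=1, P1=9, P2=4, P3=9) → (P0=1, P1=10, P2=4, P3=10)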